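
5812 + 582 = 6394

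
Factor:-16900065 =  - 3^2*5^1*7^1*13^1*4127^1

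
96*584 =56064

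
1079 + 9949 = 11028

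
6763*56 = 378728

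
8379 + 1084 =9463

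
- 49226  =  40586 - 89812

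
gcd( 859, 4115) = 1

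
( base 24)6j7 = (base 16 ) f4f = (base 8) 7517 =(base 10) 3919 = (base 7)14266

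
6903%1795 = 1518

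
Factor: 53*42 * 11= 24486  =  2^1*3^1*7^1*11^1*53^1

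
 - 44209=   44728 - 88937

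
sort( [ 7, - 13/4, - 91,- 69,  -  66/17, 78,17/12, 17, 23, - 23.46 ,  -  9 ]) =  [ - 91,-69, -23.46, - 9,  -  66/17, - 13/4, 17/12,  7, 17,23,78]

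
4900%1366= 802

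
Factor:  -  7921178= - 2^1*89^1*44501^1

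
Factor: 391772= 2^2*97943^1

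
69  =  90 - 21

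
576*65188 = 37548288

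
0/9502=0 = 0.00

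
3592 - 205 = 3387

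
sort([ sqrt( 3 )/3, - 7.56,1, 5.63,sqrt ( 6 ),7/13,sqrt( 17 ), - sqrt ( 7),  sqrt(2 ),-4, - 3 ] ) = [- 7.56, - 4, - 3,- sqrt( 7), 7/13,sqrt(3)/3, 1,sqrt ( 2),sqrt( 6), sqrt(17),5.63 ] 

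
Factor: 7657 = 13^1*19^1*31^1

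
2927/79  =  37 + 4/79=37.05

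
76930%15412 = 15282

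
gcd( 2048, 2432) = 128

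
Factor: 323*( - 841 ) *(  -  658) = 2^1*7^1 * 17^1*19^1 * 29^2*47^1 = 178741094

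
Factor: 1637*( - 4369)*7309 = -52274355377=- 17^1*257^1*1637^1*7309^1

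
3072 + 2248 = 5320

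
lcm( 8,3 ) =24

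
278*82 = 22796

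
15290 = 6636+8654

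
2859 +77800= 80659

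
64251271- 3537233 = 60714038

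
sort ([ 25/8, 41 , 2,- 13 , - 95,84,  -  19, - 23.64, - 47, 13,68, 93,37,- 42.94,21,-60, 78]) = [ - 95, - 60, - 47,  -  42.94, - 23.64,  -  19,- 13,2,25/8, 13,21, 37,41,68,78,84,  93 ]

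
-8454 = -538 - 7916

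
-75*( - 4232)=317400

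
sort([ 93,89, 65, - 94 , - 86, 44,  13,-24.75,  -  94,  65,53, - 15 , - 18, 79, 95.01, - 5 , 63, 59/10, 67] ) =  [ - 94 , - 94, - 86, - 24.75, - 18, - 15,  -  5, 59/10,13, 44, 53, 63, 65, 65, 67, 79, 89 , 93, 95.01]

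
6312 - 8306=-1994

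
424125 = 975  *435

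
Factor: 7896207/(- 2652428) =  - 2^( - 2 )*3^1 * 11^1*29^1*37^1*223^1*457^( - 1)*1451^( - 1) 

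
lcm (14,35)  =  70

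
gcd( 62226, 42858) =18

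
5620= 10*562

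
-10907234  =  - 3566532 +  - 7340702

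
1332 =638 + 694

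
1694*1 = 1694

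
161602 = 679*238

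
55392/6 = 9232 = 9232.00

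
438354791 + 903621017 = 1341975808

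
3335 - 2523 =812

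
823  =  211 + 612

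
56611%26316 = 3979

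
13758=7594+6164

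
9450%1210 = 980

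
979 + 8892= 9871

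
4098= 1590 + 2508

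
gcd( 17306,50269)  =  17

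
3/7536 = 1/2512= 0.00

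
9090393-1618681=7471712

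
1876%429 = 160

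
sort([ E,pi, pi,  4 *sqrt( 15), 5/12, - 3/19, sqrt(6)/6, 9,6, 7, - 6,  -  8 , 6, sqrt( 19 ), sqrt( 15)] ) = [ - 8  , - 6,-3/19,sqrt( 6)/6, 5/12, E,  pi,pi, sqrt( 15),sqrt( 19), 6, 6, 7, 9, 4 * sqrt(15) ] 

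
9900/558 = 17+23/31 = 17.74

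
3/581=3/581 = 0.01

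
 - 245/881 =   -  245/881=- 0.28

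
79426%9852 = 610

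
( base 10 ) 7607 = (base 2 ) 1110110110111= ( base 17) 1958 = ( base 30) 8dh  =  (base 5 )220412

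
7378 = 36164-28786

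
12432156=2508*4957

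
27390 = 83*330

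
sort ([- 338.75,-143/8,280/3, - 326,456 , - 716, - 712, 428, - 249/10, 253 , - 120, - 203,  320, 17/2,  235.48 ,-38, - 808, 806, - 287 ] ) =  [ - 808, - 716, - 712, - 338.75 ,- 326, - 287, - 203, - 120,  -  38 , - 249/10,-143/8,17/2, 280/3, 235.48,253,  320, 428,  456,806]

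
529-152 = 377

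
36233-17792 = 18441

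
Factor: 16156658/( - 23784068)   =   - 2^( - 1) * 11^(-1 ) * 31^( - 1)*47^(  -  1) * 53^( - 1) * 1154047^1 = -  1154047/1698862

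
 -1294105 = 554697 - 1848802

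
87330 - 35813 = 51517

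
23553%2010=1443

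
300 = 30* 10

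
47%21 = 5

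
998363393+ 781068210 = 1779431603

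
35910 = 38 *945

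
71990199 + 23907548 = 95897747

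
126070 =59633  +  66437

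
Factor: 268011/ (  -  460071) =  - 307/527 = - 17^( - 1)*31^( - 1 )*307^1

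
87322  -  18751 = 68571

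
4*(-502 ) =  - 2008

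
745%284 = 177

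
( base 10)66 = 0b1000010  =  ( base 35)1V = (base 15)46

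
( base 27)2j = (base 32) 29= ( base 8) 111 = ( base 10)73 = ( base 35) 23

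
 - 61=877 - 938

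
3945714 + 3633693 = 7579407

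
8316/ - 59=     -  141  +  3/59 = - 140.95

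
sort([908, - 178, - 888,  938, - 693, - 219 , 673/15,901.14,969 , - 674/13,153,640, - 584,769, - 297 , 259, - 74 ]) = [ - 888, - 693,-584, - 297, - 219,-178, - 74,-674/13,  673/15,153,259,640 , 769 , 901.14, 908,938,969 ] 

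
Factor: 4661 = 59^1*79^1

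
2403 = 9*267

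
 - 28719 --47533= 18814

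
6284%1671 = 1271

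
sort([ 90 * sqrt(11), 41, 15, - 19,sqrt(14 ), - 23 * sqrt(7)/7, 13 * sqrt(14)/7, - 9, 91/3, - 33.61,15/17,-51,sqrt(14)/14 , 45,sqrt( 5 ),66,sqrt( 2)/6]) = [ - 51,-33.61, - 19,  -  9, - 23*sqrt(7)/7, sqrt(2)/6,sqrt(14 ) /14, 15/17 , sqrt(5 ),sqrt( 14 ),13*sqrt(14)/7,15,91/3, 41,45, 66,90*sqrt (11 ) ] 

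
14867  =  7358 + 7509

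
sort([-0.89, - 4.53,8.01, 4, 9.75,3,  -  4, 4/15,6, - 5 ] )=[-5,-4.53, - 4,  -  0.89,4/15 , 3,4,6,8.01,9.75]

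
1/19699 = 1/19699 = 0.00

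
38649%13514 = 11621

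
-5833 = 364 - 6197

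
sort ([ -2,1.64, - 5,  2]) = [ - 5, - 2,1.64,  2]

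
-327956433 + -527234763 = -855191196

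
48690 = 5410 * 9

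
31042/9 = 3449 + 1/9 = 3449.11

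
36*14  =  504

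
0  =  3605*0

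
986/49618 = 493/24809 = 0.02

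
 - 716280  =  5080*(  -  141)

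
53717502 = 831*64642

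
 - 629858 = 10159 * ( - 62 )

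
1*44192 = 44192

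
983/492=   1 +491/492 = 2.00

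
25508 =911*28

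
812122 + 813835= 1625957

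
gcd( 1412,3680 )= 4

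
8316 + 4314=12630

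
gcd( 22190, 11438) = 14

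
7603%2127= 1222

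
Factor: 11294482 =2^1*5647241^1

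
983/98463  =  983/98463 = 0.01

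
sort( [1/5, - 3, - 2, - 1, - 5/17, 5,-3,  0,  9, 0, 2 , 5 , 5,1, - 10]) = [ - 10, - 3, - 3, - 2 , - 1, - 5/17,0,0, 1/5,  1, 2, 5, 5,  5,9 ] 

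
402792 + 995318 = 1398110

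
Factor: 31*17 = 527= 17^1* 31^1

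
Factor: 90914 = 2^1*131^1*347^1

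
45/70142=45/70142 = 0.00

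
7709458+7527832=15237290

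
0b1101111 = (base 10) 111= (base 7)216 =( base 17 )69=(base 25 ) 4B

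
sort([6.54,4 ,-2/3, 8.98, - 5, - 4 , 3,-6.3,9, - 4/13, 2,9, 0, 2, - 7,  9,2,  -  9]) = [ - 9 , - 7, - 6.3, - 5, - 4, - 2/3, - 4/13,  0,  2,2,2,3,4, 6.54,  8.98,9, 9, 9 ] 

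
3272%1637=1635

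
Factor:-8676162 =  - 2^1*3^2 * 11^1* 29^1*1511^1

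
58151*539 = 31343389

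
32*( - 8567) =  - 274144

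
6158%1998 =164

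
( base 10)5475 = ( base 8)12543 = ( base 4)1111203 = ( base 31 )5LJ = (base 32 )5b3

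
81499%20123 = 1007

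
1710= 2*855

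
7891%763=261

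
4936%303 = 88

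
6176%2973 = 230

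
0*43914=0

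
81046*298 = 24151708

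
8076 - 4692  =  3384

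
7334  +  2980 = 10314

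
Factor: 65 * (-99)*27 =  - 173745 = - 3^5 * 5^1 * 11^1*13^1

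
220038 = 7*31434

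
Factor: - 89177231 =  - 11^1*13^1*623617^1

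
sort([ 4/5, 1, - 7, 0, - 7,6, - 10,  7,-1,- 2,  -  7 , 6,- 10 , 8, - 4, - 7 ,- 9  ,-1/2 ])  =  [ - 10, - 10, - 9, - 7, - 7, - 7, -7,- 4 ,- 2, - 1, - 1/2,  0, 4/5,  1, 6, 6, 7,8 ] 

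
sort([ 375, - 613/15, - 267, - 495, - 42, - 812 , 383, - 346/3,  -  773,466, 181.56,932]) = [ - 812, - 773, - 495, - 267, - 346/3, - 42,-613/15,181.56, 375, 383, 466, 932]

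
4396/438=10 + 8/219 = 10.04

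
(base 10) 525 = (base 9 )643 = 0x20D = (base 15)250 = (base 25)l0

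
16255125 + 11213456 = 27468581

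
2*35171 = 70342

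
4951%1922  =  1107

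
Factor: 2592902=2^1*13^1*31^1*3217^1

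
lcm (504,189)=1512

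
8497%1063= 1056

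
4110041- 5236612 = -1126571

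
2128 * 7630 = 16236640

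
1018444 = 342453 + 675991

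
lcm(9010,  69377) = 693770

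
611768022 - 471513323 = 140254699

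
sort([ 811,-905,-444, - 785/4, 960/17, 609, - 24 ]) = [-905, -444,-785/4, - 24,  960/17,  609 , 811]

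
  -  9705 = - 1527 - 8178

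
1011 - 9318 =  - 8307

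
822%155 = 47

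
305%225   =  80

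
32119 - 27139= 4980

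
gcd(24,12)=12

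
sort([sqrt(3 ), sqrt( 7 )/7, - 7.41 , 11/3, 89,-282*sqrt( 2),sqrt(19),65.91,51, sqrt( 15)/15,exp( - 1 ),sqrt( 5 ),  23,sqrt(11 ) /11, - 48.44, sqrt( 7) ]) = [ - 282*sqrt(2 ), - 48.44,-7.41,  sqrt (15)/15, sqrt( 11 ) /11,exp ( - 1 ), sqrt( 7)/7, sqrt( 3), sqrt(  5), sqrt(7), 11/3, sqrt(19 ), 23, 51,65.91, 89 ]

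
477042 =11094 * 43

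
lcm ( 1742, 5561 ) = 144586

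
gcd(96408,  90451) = 1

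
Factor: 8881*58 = 515098= 2^1*29^1*83^1*107^1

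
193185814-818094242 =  - 624908428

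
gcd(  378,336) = 42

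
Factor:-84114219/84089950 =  - 12016317/12012850 = -2^(  -  1)*3^1*5^(  -  2 )*229^1 *17491^1*240257^(  -  1)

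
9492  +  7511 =17003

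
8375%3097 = 2181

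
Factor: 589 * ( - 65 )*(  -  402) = 2^1*3^1 * 5^1*13^1*19^1*31^1 * 67^1 = 15390570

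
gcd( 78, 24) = 6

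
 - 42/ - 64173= 14/21391=0.00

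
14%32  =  14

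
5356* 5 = 26780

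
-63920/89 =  - 719 + 71/89=- 718.20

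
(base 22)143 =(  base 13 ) 353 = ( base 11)483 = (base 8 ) 1077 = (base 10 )575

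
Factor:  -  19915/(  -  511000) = 2^(- 3 )*5^( -2 )*73^(-1)*569^1 = 569/14600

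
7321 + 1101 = 8422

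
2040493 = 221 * 9233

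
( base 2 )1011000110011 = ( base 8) 13063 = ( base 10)5683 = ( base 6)42151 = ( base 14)20dd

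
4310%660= 350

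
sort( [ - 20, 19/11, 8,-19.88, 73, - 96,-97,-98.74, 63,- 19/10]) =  [-98.74,-97,-96, - 20, - 19.88,  -  19/10,19/11,8,63, 73]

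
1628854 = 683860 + 944994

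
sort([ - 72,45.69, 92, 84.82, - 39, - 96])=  [ - 96, - 72, - 39, 45.69,84.82, 92]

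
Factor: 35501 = 131^1*271^1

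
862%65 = 17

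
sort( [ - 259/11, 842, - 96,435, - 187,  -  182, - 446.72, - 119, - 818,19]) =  [  -  818,-446.72, - 187, - 182, - 119 , - 96, - 259/11,19,435 , 842] 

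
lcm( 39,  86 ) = 3354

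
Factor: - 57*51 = -3^2 *17^1 * 19^1 = -2907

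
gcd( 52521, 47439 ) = 21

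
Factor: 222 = 2^1*3^1*37^1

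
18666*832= 15530112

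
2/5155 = 2/5155 = 0.00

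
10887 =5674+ 5213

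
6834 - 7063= - 229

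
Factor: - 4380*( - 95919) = 2^2*3^2*5^1*  73^1*31973^1 =420125220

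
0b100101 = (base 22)1f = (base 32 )15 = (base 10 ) 37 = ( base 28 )19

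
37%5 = 2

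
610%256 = 98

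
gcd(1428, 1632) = 204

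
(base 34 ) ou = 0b1101001110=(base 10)846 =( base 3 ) 1011100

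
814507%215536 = 167899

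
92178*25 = 2304450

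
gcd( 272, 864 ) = 16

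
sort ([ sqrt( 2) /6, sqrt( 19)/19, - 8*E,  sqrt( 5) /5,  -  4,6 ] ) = [ - 8*E, - 4,sqrt( 19 ) /19, sqrt( 2) /6,sqrt( 5 ) /5,  6 ] 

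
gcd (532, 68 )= 4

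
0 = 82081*0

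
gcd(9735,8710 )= 5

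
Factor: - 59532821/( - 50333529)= 3^(-1)*127^( - 1)*132109^ (  -  1 )*59532821^1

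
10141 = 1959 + 8182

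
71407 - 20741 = 50666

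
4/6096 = 1/1524 = 0.00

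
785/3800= 157/760 = 0.21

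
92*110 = 10120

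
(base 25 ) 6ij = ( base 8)10173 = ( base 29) 50e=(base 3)12210021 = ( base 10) 4219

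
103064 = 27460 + 75604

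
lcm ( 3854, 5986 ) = 281342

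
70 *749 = 52430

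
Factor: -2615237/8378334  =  - 2^(-1 )*3^( - 2)*109^1*23993^1*465463^(-1 ) 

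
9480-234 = 9246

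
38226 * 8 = 305808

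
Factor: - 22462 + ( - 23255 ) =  - 3^1*7^2 * 311^1 = - 45717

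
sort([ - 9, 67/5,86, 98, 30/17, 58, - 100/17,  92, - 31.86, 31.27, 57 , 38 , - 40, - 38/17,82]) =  [ -40, - 31.86, - 9, - 100/17, - 38/17,30/17, 67/5,31.27 , 38, 57,58 , 82,86 , 92,98]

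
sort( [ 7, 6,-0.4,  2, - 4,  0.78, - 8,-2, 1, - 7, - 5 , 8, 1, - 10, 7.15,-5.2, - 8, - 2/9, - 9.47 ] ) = [ - 10, - 9.47, - 8, - 8,-7,-5.2,  -  5, - 4,-2, - 0.4, - 2/9, 0.78, 1, 1, 2, 6,7,7.15,8 ] 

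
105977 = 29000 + 76977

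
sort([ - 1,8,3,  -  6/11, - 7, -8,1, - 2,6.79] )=[-8, - 7,  -  2,  -  1, - 6/11,1 , 3,6.79,8]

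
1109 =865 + 244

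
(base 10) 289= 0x121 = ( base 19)f4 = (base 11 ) 243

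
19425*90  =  1748250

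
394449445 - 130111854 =264337591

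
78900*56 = 4418400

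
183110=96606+86504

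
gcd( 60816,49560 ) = 168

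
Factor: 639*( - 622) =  - 2^1*3^2*71^1 *311^1= -  397458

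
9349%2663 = 1360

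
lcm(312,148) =11544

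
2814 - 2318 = 496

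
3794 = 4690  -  896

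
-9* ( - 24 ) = 216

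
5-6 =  - 1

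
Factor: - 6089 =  - 6089^1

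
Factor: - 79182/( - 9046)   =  3^2 * 53^1*83^1*4523^ ( - 1 ) = 39591/4523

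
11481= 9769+1712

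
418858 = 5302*79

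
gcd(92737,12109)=1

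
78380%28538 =21304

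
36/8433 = 4/937 = 0.00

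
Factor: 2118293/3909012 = 2^( - 2 )*3^( - 1)*743^1*2851^1*325751^(-1)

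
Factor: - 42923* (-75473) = 3239527579 = 71^1*1063^1*42923^1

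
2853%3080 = 2853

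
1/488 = 1/488 = 0.00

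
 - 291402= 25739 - 317141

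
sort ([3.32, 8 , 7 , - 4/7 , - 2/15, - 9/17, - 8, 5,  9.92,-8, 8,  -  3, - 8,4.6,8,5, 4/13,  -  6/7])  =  [ - 8, - 8,-8, - 3, - 6/7,-4/7,-9/17,-2/15,4/13, 3.32,  4.6,  5,5 , 7,8, 8, 8,  9.92]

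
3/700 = 3/700 = 0.00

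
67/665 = 67/665 = 0.10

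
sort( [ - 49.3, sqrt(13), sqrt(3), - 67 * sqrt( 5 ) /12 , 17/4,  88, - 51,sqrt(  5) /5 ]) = [ - 51 , -49.3, - 67 * sqrt( 5 )/12, sqrt(5)/5, sqrt( 3 ), sqrt( 13), 17/4, 88 ]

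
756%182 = 28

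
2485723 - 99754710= - 97268987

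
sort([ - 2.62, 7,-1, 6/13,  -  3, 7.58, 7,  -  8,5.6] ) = [ - 8, - 3, -2.62, - 1,6/13,5.6,7,7, 7.58]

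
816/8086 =408/4043 = 0.10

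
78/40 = 39/20 = 1.95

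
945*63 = 59535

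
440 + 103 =543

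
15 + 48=63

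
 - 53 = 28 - 81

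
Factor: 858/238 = 3^1*7^( - 1 ) * 11^1*13^1*17^( - 1 ) = 429/119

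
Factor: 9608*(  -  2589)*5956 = -2^5*3^1 * 863^1*1201^1*1489^1 =-148156167072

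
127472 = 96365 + 31107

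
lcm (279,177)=16461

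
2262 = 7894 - 5632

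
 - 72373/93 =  - 779 + 74/93 = -778.20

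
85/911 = 85/911 = 0.09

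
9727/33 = 294 + 25/33 = 294.76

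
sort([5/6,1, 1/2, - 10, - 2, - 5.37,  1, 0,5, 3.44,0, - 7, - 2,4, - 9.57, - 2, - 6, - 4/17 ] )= [-10, -9.57, - 7,-6,- 5.37, - 2, - 2, - 2, - 4/17, 0 , 0,  1/2, 5/6,1, 1,3.44 , 4, 5]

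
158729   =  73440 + 85289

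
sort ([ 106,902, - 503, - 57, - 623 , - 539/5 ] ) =[ - 623, - 503,-539/5, - 57, 106, 902]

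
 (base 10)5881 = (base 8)13371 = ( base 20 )ee1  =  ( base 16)16f9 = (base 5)142011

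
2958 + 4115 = 7073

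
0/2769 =0 = 0.00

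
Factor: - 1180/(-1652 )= 5^1*7^( - 1) = 5/7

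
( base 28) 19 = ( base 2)100101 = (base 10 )37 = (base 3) 1101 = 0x25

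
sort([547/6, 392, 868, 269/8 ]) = [ 269/8,  547/6,392, 868 ] 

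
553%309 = 244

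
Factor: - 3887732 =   -  2^2*971933^1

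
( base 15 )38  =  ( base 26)21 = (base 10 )53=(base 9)58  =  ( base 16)35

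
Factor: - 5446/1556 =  - 2^( - 1 )*7^1 = - 7/2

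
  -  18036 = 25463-43499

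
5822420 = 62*93910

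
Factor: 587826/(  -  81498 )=  -  339/47  =  - 3^1*47^( - 1)*113^1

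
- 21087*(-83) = 1750221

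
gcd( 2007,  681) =3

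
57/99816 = 19/33272= 0.00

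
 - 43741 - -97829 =54088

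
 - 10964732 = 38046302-49011034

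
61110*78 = 4766580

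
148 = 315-167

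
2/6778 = 1/3389 =0.00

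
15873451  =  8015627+7857824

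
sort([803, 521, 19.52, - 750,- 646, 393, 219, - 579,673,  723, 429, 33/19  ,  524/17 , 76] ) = [ - 750, - 646, - 579,33/19, 19.52, 524/17 , 76, 219,  393,429, 521,  673,723,803] 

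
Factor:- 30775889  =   -113^1* 272353^1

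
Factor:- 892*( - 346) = 308632 = 2^3 * 173^1*223^1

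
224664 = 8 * 28083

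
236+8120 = 8356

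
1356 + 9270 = 10626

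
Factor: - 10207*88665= -905003655 = - 3^1*5^1*23^1*59^1 * 173^1* 257^1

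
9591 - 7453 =2138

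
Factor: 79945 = 5^1*59^1*271^1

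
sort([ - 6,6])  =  [ - 6, 6] 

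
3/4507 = 3/4507 = 0.00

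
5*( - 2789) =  - 13945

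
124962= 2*62481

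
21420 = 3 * 7140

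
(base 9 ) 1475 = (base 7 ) 3161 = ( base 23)22H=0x461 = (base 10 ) 1121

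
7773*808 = 6280584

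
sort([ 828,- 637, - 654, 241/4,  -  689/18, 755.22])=[ - 654, - 637, - 689/18,241/4 , 755.22, 828 ]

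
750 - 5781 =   -  5031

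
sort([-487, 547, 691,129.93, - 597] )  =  [ - 597, - 487,129.93,547,691] 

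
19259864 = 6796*2834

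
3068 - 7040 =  - 3972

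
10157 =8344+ 1813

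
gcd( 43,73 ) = 1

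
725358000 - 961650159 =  - 236292159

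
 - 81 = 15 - 96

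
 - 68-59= - 127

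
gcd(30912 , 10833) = 69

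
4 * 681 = 2724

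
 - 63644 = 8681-72325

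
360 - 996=-636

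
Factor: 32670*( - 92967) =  - 2^1 * 3^4 * 5^1*7^1*11^2* 19^1 * 233^1 = -3037231890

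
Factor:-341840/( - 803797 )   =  2^4*5^1  *  61^(-1)*4273^1 * 13177^( - 1)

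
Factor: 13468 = 2^2*7^1*13^1*37^1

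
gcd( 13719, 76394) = 1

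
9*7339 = 66051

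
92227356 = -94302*(-978)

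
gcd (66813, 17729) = 1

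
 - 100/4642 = - 1 + 2271/2321 = -0.02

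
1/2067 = 1/2067 = 0.00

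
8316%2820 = 2676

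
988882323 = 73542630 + 915339693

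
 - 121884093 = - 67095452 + - 54788641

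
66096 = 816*81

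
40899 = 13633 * 3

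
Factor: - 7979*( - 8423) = 79^1*101^1*8423^1 =67207117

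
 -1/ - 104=1/104 =0.01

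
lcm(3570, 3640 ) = 185640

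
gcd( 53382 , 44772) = 1722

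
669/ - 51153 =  - 1 + 16828/17051=   - 0.01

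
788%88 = 84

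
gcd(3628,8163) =907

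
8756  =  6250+2506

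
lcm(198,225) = 4950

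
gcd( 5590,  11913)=1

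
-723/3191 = - 1 + 2468/3191  =  - 0.23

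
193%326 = 193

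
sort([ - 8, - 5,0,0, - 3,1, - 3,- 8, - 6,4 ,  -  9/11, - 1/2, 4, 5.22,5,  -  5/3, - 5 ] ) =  [ - 8, - 8, - 6, - 5, - 5, - 3,  -  3, - 5/3,- 9/11, - 1/2,0,0,  1, 4,4,5,5.22]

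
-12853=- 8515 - 4338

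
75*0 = 0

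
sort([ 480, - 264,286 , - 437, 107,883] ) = [ - 437, - 264,107,  286,480,883 ]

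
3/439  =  3/439 = 0.01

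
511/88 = 511/88 = 5.81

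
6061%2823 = 415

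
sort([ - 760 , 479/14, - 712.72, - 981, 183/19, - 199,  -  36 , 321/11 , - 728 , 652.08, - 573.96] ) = [ - 981, - 760,  -  728 , - 712.72,-573.96, - 199 , - 36,183/19 , 321/11, 479/14, 652.08 ]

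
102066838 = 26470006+75596832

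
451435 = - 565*(-799)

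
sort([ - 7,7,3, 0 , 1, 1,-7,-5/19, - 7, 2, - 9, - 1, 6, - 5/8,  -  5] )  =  [-9, - 7, - 7, - 7,-5, - 1, -5/8, - 5/19, 0, 1,  1,2,3 , 6, 7]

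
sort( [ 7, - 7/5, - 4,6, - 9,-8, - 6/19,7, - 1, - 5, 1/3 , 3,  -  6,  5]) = [ - 9, - 8, - 6, - 5 , - 4, - 7/5, - 1, - 6/19,1/3, 3,  5,6, 7, 7]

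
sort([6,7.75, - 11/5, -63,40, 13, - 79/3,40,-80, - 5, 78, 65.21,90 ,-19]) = [ - 80, - 63, - 79/3, - 19, - 5 , - 11/5,  6,7.75,13, 40,40,65.21,78,  90 ]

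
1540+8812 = 10352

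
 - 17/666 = - 17/666  =  -0.03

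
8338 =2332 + 6006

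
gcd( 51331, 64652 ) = 7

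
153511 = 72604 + 80907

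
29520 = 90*328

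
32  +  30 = 62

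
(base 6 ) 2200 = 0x1F8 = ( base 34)es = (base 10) 504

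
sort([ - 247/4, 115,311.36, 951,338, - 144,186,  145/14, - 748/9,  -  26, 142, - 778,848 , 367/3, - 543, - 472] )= [ - 778, - 543, - 472,-144, - 748/9, - 247/4, - 26, 145/14, 115,367/3 , 142  ,  186,311.36,338, 848 , 951 ]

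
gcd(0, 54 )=54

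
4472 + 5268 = 9740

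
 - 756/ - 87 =8 + 20/29  =  8.69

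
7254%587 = 210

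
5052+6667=11719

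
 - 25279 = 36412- 61691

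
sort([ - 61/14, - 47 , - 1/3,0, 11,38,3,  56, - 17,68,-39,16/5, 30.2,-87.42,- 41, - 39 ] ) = [ - 87.42,  -  47, - 41 , - 39, - 39,-17, - 61/14, - 1/3, 0 , 3,16/5 , 11, 30.2,38,  56,68]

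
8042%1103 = 321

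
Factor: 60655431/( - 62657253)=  - 20218477/20885751 = -3^(  -  2 )*2320639^( - 1)*20218477^1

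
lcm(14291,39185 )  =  1214735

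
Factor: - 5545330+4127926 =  - 2^2*3^1*29^1 * 4073^1 = - 1417404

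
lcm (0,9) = 0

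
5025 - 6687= - 1662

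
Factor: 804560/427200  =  113/60 = 2^( - 2 )*3^( - 1 )*5^( - 1)*113^1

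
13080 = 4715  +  8365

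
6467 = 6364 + 103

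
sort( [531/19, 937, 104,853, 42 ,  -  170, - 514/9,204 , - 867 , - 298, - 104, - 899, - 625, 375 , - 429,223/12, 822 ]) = [ -899, - 867, - 625 , - 429  , - 298,-170 , - 104,-514/9, 223/12,531/19,42,  104,204,375, 822 , 853, 937]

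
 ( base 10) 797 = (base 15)382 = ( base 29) RE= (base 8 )1435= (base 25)16M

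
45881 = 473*97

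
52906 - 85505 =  - 32599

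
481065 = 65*7401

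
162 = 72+90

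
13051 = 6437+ 6614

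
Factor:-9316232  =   - 2^3*19^1*61291^1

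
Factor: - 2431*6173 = - 15006563 = - 11^1*13^1*17^1*6173^1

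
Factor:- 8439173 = - 19^1*444167^1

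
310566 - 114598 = 195968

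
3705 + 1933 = 5638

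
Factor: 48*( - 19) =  - 2^4*3^1*19^1 = - 912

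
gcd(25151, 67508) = 7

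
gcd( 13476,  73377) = 3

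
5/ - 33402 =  - 1+33397/33402 = -0.00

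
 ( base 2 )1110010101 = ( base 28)14l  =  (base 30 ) 10h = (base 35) Q7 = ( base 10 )917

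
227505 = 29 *7845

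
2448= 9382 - 6934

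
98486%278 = 74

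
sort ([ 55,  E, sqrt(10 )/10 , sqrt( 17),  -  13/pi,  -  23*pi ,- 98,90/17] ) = [  -  98 , - 23*pi,  -  13/pi,sqrt( 10)/10, E,sqrt( 17 ), 90/17, 55] 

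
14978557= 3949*3793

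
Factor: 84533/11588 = 2^( - 2)*2897^(  -  1)*84533^1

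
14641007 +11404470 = 26045477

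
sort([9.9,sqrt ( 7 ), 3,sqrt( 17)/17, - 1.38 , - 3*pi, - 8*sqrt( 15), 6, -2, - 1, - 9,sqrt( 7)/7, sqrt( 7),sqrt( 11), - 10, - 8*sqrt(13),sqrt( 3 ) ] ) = [ - 8 * sqrt( 15), - 8*sqrt( 13) , - 10,  -  3*pi, -9, - 2 , -1.38, - 1, sqrt( 17 )/17,sqrt (7) /7,sqrt ( 3 ),  sqrt( 7), sqrt(7),3,sqrt(11 ), 6,9.9] 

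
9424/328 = 28+30/41= 28.73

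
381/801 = 127/267  =  0.48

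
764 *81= 61884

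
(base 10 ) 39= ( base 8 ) 47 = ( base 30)19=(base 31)18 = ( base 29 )1a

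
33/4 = 8 + 1/4=8.25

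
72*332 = 23904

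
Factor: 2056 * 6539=13444184= 2^3*13^1*257^1*503^1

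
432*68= 29376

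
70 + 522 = 592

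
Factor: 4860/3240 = 3/2 =2^( - 1) * 3^1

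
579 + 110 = 689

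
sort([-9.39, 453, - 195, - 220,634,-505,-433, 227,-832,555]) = [ - 832, - 505,-433, - 220, - 195, - 9.39, 227,453,  555, 634 ] 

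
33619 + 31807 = 65426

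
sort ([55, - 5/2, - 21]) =[ - 21, - 5/2, 55]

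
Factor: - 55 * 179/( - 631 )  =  5^1*11^1 * 179^1*631^ (- 1)  =  9845/631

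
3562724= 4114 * 866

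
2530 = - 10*( - 253)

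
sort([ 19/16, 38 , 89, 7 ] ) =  [ 19/16, 7 , 38,89]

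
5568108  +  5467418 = 11035526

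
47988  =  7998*6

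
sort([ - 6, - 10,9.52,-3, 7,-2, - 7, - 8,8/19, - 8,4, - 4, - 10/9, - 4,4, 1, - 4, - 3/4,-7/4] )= [ - 10, - 8, - 8 , - 7  , - 6, - 4,  -  4,- 4, - 3,  -  2, - 7/4, - 10/9, - 3/4, 8/19,1,4,4,7, 9.52 ] 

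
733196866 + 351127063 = 1084323929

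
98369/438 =98369/438 = 224.59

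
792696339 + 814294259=1606990598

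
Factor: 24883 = 149^1*167^1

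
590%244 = 102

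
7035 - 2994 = 4041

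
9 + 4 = 13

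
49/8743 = 7/1249= 0.01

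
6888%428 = 40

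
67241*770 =51775570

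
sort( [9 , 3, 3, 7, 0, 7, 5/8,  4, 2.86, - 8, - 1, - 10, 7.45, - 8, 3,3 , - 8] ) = [-10,-8,  -  8, - 8, - 1, 0, 5/8, 2.86, 3, 3,3, 3,4, 7, 7, 7.45, 9 ]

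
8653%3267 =2119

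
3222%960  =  342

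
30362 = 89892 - 59530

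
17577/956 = 18 + 369/956 = 18.39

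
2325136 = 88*26422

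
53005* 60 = 3180300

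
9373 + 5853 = 15226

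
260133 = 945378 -685245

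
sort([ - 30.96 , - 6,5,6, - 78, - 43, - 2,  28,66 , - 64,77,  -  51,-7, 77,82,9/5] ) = [ - 78, - 64,- 51, - 43, - 30.96, - 7, - 6, - 2,9/5, 5,6, 28,66,77,77,82]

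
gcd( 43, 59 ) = 1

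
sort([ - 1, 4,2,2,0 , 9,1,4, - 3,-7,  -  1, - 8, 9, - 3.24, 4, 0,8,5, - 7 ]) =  [ - 8, - 7, - 7, - 3.24, - 3,-1, - 1,0,0, 1,2,2,4, 4, 4,5,8,9,  9]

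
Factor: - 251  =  - 251^1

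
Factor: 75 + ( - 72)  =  3 = 3^1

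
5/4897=5/4897 =0.00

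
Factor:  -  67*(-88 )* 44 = 2^5*11^2*67^1= 259424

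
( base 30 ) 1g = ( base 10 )46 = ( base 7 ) 64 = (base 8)56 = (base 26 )1K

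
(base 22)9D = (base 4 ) 3103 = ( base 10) 211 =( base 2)11010011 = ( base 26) 83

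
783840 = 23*34080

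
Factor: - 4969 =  - 4969^1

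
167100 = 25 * 6684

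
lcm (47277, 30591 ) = 520047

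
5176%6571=5176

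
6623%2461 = 1701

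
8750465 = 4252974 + 4497491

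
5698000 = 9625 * 592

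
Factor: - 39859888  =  -2^4*2491243^1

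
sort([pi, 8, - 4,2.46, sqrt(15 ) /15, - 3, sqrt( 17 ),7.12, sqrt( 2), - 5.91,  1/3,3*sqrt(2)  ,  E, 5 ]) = [  -  5.91,-4, - 3, sqrt( 15)/15, 1/3,sqrt( 2), 2.46,E,pi, sqrt(17), 3 * sqrt ( 2 ), 5,7.12, 8] 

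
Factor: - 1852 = -2^2*463^1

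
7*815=5705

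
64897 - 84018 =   -  19121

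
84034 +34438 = 118472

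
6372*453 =2886516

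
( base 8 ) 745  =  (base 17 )1B9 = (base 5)3420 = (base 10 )485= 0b111100101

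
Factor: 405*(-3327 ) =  - 1347435 = - 3^5*5^1*1109^1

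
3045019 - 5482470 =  - 2437451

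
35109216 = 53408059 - 18298843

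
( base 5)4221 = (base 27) KL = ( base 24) n9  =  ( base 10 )561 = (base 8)1061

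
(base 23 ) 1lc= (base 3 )1101221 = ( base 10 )1024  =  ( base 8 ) 2000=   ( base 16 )400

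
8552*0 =0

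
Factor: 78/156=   1/2 = 2^( - 1) 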